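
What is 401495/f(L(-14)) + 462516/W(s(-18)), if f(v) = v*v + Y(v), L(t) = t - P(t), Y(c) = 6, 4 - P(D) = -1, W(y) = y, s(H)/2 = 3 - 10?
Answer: -82061221/2569 ≈ -31943.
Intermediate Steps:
s(H) = -14 (s(H) = 2*(3 - 10) = 2*(-7) = -14)
P(D) = 5 (P(D) = 4 - 1*(-1) = 4 + 1 = 5)
L(t) = -5 + t (L(t) = t - 1*5 = t - 5 = -5 + t)
f(v) = 6 + v² (f(v) = v*v + 6 = v² + 6 = 6 + v²)
401495/f(L(-14)) + 462516/W(s(-18)) = 401495/(6 + (-5 - 14)²) + 462516/(-14) = 401495/(6 + (-19)²) + 462516*(-1/14) = 401495/(6 + 361) - 231258/7 = 401495/367 - 231258/7 = -82061221/2569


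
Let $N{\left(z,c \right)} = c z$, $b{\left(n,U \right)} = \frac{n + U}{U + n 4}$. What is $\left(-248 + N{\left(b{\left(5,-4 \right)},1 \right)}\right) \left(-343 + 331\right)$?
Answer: $\frac{11901}{4} \approx 2975.3$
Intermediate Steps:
$b{\left(n,U \right)} = \frac{U + n}{U + 4 n}$
$\left(-248 + N{\left(b{\left(5,-4 \right)},1 \right)}\right) \left(-343 + 331\right) = \left(-248 + 1 \frac{-4 + 5}{-4 + 4 \cdot 5}\right) \left(-343 + 331\right) = \left(-248 + 1 \frac{1}{-4 + 20} \cdot 1\right) \left(-12\right) = \left(-248 + 1 \cdot \frac{1}{16} \cdot 1\right) \left(-12\right) = \left(-248 + 1 \cdot \frac{1}{16}\right) \left(-12\right) = \left(-248 + \frac{1}{16}\right) \left(-12\right) = \left(- \frac{3967}{16}\right) \left(-12\right) = \frac{11901}{4}$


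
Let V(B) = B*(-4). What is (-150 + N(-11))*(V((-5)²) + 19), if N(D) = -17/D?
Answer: 132273/11 ≈ 12025.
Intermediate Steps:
V(B) = -4*B
(-150 + N(-11))*(V((-5)²) + 19) = (-150 - 17/(-11))*(-4*(-5)² + 19) = (-150 - 17*(-1/11))*(-4*25 + 19) = (-150 + 17/11)*(-100 + 19) = -1633/11*(-81) = 132273/11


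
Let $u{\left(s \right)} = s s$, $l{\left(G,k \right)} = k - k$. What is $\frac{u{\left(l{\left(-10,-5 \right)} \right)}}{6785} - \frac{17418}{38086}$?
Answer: $- \frac{8709}{19043} \approx -0.45733$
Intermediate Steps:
$l{\left(G,k \right)} = 0$
$u{\left(s \right)} = s^{2}$
$\frac{u{\left(l{\left(-10,-5 \right)} \right)}}{6785} - \frac{17418}{38086} = \frac{0^{2}}{6785} - \frac{17418}{38086} = 0 \cdot \frac{1}{6785} - \frac{8709}{19043} = 0 - \frac{8709}{19043} = - \frac{8709}{19043}$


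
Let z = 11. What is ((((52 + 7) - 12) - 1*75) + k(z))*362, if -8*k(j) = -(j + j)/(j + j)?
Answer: -40363/4 ≈ -10091.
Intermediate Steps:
k(j) = ⅛ (k(j) = -(-1)*(j + j)/(j + j)/8 = -(-1)*(2*j)/((2*j))/8 = -(-1)*(2*j)*(1/(2*j))/8 = -(-1)/8 = -⅛*(-1) = ⅛)
((((52 + 7) - 12) - 1*75) + k(z))*362 = ((((52 + 7) - 12) - 1*75) + ⅛)*362 = (((59 - 12) - 75) + ⅛)*362 = ((47 - 75) + ⅛)*362 = (-28 + ⅛)*362 = -223/8*362 = -40363/4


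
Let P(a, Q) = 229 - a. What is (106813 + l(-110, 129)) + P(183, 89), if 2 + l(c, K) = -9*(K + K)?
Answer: 104535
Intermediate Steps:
l(c, K) = -2 - 18*K (l(c, K) = -2 - 9*(K + K) = -2 - 18*K)
(106813 + l(-110, 129)) + P(183, 89) = (106813 + (-2 - 18*129)) + (229 - 1*183) = (106813 + (-2 - 2322)) + (229 - 183) = (106813 - 2324) + 46 = 104489 + 46 = 104535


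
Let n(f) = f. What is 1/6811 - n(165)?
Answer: -1123814/6811 ≈ -165.00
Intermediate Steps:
1/6811 - n(165) = 1/6811 - 1*165 = 1/6811 - 165 = -1123814/6811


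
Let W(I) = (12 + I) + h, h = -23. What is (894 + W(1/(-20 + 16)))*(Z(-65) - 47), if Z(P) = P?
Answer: -98868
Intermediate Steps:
W(I) = -11 + I (W(I) = (12 + I) - 23 = -11 + I)
(894 + W(1/(-20 + 16)))*(Z(-65) - 47) = (894 + (-11 + 1/(-20 + 16)))*(-65 - 47) = (894 + (-11 + 1/(-4)))*(-112) = (894 + (-11 - 1/4))*(-112) = (894 - 45/4)*(-112) = (3531/4)*(-112) = -98868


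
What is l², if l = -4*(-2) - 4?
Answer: 16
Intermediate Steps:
l = 4 (l = 8 - 4 = 4)
l² = 4² = 16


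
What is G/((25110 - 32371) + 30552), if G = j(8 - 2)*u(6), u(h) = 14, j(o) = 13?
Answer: 182/23291 ≈ 0.0078142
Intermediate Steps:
G = 182 (G = 13*14 = 182)
G/((25110 - 32371) + 30552) = 182/((25110 - 32371) + 30552) = 182/(-7261 + 30552) = 182/23291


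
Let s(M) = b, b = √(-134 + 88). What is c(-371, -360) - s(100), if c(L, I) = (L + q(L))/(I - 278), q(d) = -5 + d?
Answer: 747/638 - I*√46 ≈ 1.1708 - 6.7823*I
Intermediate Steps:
c(L, I) = (-5 + 2*L)/(-278 + I) (c(L, I) = (L + (-5 + L))/(I - 278) = (-5 + 2*L)/(-278 + I))
b = I*√46 (b = √(-46) = I*√46 ≈ 6.7823*I)
s(M) = I*√46
c(-371, -360) - s(100) = (-5 + 2*(-371))/(-278 - 360) - I*√46 = (-5 - 742)/(-638) - I*√46 = -1/638*(-747) - I*√46 = 747/638 - I*√46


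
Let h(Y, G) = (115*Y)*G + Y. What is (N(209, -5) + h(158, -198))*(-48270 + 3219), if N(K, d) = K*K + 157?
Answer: 160096116864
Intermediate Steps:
h(Y, G) = Y + 115*G*Y (h(Y, G) = 115*G*Y + Y = Y + 115*G*Y)
N(K, d) = 157 + K² (N(K, d) = K² + 157 = 157 + K²)
(N(209, -5) + h(158, -198))*(-48270 + 3219) = ((157 + 209²) + 158*(1 + 115*(-198)))*(-48270 + 3219) = ((157 + 43681) + 158*(1 - 22770))*(-45051) = (43838 + 158*(-22769))*(-45051) = (43838 - 3597502)*(-45051) = -3553664*(-45051) = 160096116864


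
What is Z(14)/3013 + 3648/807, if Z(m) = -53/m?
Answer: 51279055/11346958 ≈ 4.5192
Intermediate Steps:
Z(14)/3013 + 3648/807 = -53/14/3013 + 3648/807 = -53*1/14*(1/3013) + 3648*(1/807) = -53/14*1/3013 + 1216/269 = -53/42182 + 1216/269 = 51279055/11346958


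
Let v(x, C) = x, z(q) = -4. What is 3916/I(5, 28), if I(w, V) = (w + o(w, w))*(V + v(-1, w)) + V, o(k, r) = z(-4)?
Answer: 356/5 ≈ 71.200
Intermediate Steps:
o(k, r) = -4
I(w, V) = V + (-1 + V)*(-4 + w) (I(w, V) = (w - 4)*(V - 1) + V = (-4 + w)*(-1 + V) + V = (-1 + V)*(-4 + w) + V = V + (-1 + V)*(-4 + w))
3916/I(5, 28) = 3916/(4 - 1*5 - 3*28 + 28*5) = 3916/(4 - 5 - 84 + 140) = 3916/55 = 3916*(1/55) = 356/5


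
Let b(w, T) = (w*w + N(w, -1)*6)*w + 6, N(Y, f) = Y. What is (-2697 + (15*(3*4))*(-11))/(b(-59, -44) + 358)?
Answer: 4677/184129 ≈ 0.025401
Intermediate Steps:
b(w, T) = 6 + w*(w**2 + 6*w) (b(w, T) = (w*w + w*6)*w + 6 = (w**2 + 6*w)*w + 6 = w*(w**2 + 6*w) + 6 = 6 + w*(w**2 + 6*w))
(-2697 + (15*(3*4))*(-11))/(b(-59, -44) + 358) = (-2697 + (15*(3*4))*(-11))/((6 + (-59)**3 + 6*(-59)**2) + 358) = (-2697 + (15*12)*(-11))/((6 - 205379 + 6*3481) + 358) = (-2697 + 180*(-11))/((6 - 205379 + 20886) + 358) = (-2697 - 1980)/(-184487 + 358) = -4677/(-184129) = -4677*(-1/184129) = 4677/184129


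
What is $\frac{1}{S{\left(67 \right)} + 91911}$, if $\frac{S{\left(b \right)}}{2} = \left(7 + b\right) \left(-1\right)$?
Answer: $\frac{1}{91763} \approx 1.0898 \cdot 10^{-5}$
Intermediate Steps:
$S{\left(b \right)} = -14 - 2 b$ ($S{\left(b \right)} = 2 \left(7 + b\right) \left(-1\right) = 2 \left(-7 - b\right) = -14 - 2 b$)
$\frac{1}{S{\left(67 \right)} + 91911} = \frac{1}{\left(-14 - 134\right) + 91911} = \frac{1}{-148 + 91911} = \frac{1}{91763}$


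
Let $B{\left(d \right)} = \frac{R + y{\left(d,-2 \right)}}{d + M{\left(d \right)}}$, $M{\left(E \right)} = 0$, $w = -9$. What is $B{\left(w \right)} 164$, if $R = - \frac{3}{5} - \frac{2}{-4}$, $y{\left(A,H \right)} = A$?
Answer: $\frac{7462}{45} \approx 165.82$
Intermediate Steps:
$R = - \frac{1}{10}$ ($R = \left(-3\right) \frac{1}{5} - - \frac{1}{2} = - \frac{3}{5} + \frac{1}{2} = - \frac{1}{10} \approx -0.1$)
$B{\left(d \right)} = \frac{- \frac{1}{10} + d}{d}$ ($B{\left(d \right)} = \frac{- \frac{1}{10} + d}{d + 0} = \frac{- \frac{1}{10} + d}{d}$)
$B{\left(w \right)} 164 = \frac{- \frac{1}{10} - 9}{-9} \cdot 164 = \left(- \frac{1}{9}\right) \left(- \frac{91}{10}\right) 164 = \frac{91}{90} \cdot 164 = \frac{7462}{45}$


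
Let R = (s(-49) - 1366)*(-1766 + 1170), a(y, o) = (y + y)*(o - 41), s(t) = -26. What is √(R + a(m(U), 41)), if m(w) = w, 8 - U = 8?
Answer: 8*√12963 ≈ 910.84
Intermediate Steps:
U = 0 (U = 8 - 1*8 = 8 - 8 = 0)
a(y, o) = 2*y*(-41 + o) (a(y, o) = (2*y)*(-41 + o) = 2*y*(-41 + o))
R = 829632 (R = (-26 - 1366)*(-1766 + 1170) = -1392*(-596) = 829632)
√(R + a(m(U), 41)) = √(829632 + 2*0*(-41 + 41)) = √(829632 + 2*0*0) = √(829632 + 0) = √829632 = 8*√12963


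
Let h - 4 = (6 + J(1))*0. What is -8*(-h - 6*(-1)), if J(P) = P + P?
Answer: -16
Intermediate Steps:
J(P) = 2*P
h = 4 (h = 4 + (6 + 2*1)*0 = 4 + (6 + 2)*0 = 4 + 8*0 = 4 + 0 = 4)
-8*(-h - 6*(-1)) = -8*(-1*4 - 6*(-1)) = -8*(-4 + 6) = -8*2 = -16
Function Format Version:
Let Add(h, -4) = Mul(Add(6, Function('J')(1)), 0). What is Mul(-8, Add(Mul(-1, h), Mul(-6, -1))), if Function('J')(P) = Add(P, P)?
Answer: -16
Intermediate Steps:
Function('J')(P) = Mul(2, P)
h = 4 (h = Add(4, Mul(Add(6, Mul(2, 1)), 0)) = Add(4, Mul(Add(6, 2), 0)) = Add(4, Mul(8, 0)) = Add(4, 0) = 4)
Mul(-8, Add(Mul(-1, h), Mul(-6, -1))) = Mul(-8, Add(Mul(-1, 4), Mul(-6, -1))) = Mul(-8, Add(-4, 6)) = Mul(-8, 2) = -16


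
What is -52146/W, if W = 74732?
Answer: -26073/37366 ≈ -0.69777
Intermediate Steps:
-52146/W = -52146/74732 = -52146*1/74732 = -26073/37366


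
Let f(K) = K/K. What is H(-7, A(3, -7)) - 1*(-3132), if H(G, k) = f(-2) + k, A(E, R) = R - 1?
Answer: 3125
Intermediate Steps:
f(K) = 1
A(E, R) = -1 + R
H(G, k) = 1 + k
H(-7, A(3, -7)) - 1*(-3132) = (1 + (-1 - 7)) - 1*(-3132) = (1 - 8) + 3132 = -7 + 3132 = 3125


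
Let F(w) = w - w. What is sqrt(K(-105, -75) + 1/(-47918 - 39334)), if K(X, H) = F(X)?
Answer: I*sqrt(21813)/43626 ≈ 0.0033854*I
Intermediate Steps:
F(w) = 0
K(X, H) = 0
sqrt(K(-105, -75) + 1/(-47918 - 39334)) = sqrt(0 + 1/(-47918 - 39334)) = sqrt(0 + 1/(-87252)) = sqrt(0 - 1/87252) = sqrt(-1/87252) = I*sqrt(21813)/43626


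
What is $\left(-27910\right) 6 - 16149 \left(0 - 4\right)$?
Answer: $-102864$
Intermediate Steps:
$\left(-27910\right) 6 - 16149 \left(0 - 4\right) = -167460 - 16149 \left(0 - 4\right) = -167460 - -64596 = -167460 + 64596 = -102864$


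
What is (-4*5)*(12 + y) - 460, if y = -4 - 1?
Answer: -600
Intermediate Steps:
y = -5
(-4*5)*(12 + y) - 460 = (-4*5)*(12 - 5) - 460 = -20*7 - 460 = -140 - 460 = -600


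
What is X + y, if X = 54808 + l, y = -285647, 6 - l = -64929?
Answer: -165904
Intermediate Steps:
l = 64935 (l = 6 - 1*(-64929) = 6 + 64929 = 64935)
X = 119743 (X = 54808 + 64935 = 119743)
X + y = 119743 - 285647 = -165904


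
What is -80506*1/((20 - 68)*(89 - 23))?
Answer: 40253/1584 ≈ 25.412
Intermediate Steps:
-80506*1/((20 - 68)*(89 - 23)) = -80506/((-48*66)) = -80506/(-3168) = -80506*(-1/3168) = 40253/1584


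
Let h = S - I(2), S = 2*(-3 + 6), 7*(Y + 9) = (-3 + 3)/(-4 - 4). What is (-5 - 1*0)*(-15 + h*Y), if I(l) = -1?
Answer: 390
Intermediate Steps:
Y = -9 (Y = -9 + ((-3 + 3)/(-4 - 4))/7 = -9 + (0/(-8))/7 = -9 + (0*(-⅛))/7 = -9 + (⅐)*0 = -9 + 0 = -9)
S = 6 (S = 2*3 = 6)
h = 7 (h = 6 - 1*(-1) = 6 + 1 = 7)
(-5 - 1*0)*(-15 + h*Y) = (-5 - 1*0)*(-15 + 7*(-9)) = (-5 + 0)*(-15 - 63) = -5*(-78) = 390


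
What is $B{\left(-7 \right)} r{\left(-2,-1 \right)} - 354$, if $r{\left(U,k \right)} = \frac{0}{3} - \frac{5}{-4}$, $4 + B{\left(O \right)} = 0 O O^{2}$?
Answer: $-359$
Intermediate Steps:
$B{\left(O \right)} = -4$ ($B{\left(O \right)} = -4 + 0 O O^{2} = -4 + 0 O^{2} = -4 + 0 = -4$)
$r{\left(U,k \right)} = \frac{5}{4}$ ($r{\left(U,k \right)} = 0 \cdot \frac{1}{3} - - \frac{5}{4} = 0 + \frac{5}{4} = \frac{5}{4}$)
$B{\left(-7 \right)} r{\left(-2,-1 \right)} - 354 = \left(-4\right) \frac{5}{4} - 354 = -5 - 354 = -359$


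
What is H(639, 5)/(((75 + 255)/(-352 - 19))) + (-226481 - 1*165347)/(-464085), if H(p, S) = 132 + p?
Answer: -8841202283/10209870 ≈ -865.95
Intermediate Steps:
H(639, 5)/(((75 + 255)/(-352 - 19))) + (-226481 - 1*165347)/(-464085) = (132 + 639)/(((75 + 255)/(-352 - 19))) + (-226481 - 1*165347)/(-464085) = 771/((330/(-371))) + (-226481 - 165347)*(-1/464085) = 771/((330*(-1/371))) - 391828*(-1/464085) = 771/(-330/371) + 391828/464085 = 771*(-371/330) + 391828/464085 = -95347/110 + 391828/464085 = -8841202283/10209870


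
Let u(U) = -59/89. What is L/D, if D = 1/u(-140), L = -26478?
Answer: 1562202/89 ≈ 17553.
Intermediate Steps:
u(U) = -59/89 (u(U) = -59*1/89 = -59/89)
D = -89/59 (D = 1/(-59/89) = -89/59 ≈ -1.5085)
L/D = -26478/(-89/59) = -26478*(-59/89) = 1562202/89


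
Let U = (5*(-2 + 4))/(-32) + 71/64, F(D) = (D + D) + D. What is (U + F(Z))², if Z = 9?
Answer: 3164841/4096 ≈ 772.67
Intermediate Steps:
F(D) = 3*D (F(D) = 2*D + D = 3*D)
U = 51/64 (U = (5*2)*(-1/32) + 71*(1/64) = 10*(-1/32) + 71/64 = -5/16 + 71/64 = 51/64 ≈ 0.79688)
(U + F(Z))² = (51/64 + 3*9)² = (51/64 + 27)² = (1779/64)² = 3164841/4096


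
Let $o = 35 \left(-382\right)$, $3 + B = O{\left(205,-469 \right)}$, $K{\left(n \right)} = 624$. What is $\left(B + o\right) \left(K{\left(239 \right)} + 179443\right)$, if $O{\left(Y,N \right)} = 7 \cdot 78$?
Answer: $-2309719409$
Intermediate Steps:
$O{\left(Y,N \right)} = 546$
$B = 543$ ($B = -3 + 546 = 543$)
$o = -13370$
$\left(B + o\right) \left(K{\left(239 \right)} + 179443\right) = \left(543 - 13370\right) \left(624 + 179443\right) = \left(-12827\right) 180067 = -2309719409$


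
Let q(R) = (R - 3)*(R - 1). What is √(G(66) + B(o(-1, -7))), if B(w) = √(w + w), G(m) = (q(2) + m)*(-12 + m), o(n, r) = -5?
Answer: √(3510 + I*√10) ≈ 59.245 + 0.0267*I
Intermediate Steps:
q(R) = (-1 + R)*(-3 + R) (q(R) = (-3 + R)*(-1 + R) = (-1 + R)*(-3 + R))
G(m) = (-1 + m)*(-12 + m) (G(m) = ((3 + 2² - 4*2) + m)*(-12 + m) = ((3 + 4 - 8) + m)*(-12 + m) = (-1 + m)*(-12 + m))
B(w) = √2*√w (B(w) = √(2*w) = √2*√w)
√(G(66) + B(o(-1, -7))) = √((12 + 66² - 13*66) + √2*√(-5)) = √((12 + 4356 - 858) + √2*(I*√5)) = √(3510 + I*√10)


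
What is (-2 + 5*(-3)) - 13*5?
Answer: -82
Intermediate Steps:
(-2 + 5*(-3)) - 13*5 = (-2 - 15) - 65 = -17 - 65 = -82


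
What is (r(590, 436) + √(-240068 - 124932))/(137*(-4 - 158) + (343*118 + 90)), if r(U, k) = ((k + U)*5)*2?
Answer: 1026/1837 + 5*I*√146/1837 ≈ 0.55852 + 0.032888*I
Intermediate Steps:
r(U, k) = 10*U + 10*k (r(U, k) = ((U + k)*5)*2 = (5*U + 5*k)*2 = 10*U + 10*k)
(r(590, 436) + √(-240068 - 124932))/(137*(-4 - 158) + (343*118 + 90)) = ((10*590 + 10*436) + √(-240068 - 124932))/(137*(-4 - 158) + (343*118 + 90)) = ((5900 + 4360) + √(-365000))/(137*(-162) + (40474 + 90)) = (10260 + 50*I*√146)/(-22194 + 40564) = (10260 + 50*I*√146)/18370 = (10260 + 50*I*√146)*(1/18370) = 1026/1837 + 5*I*√146/1837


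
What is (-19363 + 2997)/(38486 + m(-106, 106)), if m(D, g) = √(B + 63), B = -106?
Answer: -629861876/1481172239 + 16366*I*√43/1481172239 ≈ -0.42525 + 7.2455e-5*I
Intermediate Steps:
m(D, g) = I*√43 (m(D, g) = √(-106 + 63) = √(-43) = I*√43)
(-19363 + 2997)/(38486 + m(-106, 106)) = (-19363 + 2997)/(38486 + I*√43) = -16366/(38486 + I*√43)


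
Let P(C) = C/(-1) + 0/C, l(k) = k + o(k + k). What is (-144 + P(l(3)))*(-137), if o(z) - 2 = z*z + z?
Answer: 26167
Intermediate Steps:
o(z) = 2 + z + z² (o(z) = 2 + (z*z + z) = 2 + (z² + z) = 2 + (z + z²) = 2 + z + z²)
l(k) = 2 + 3*k + 4*k² (l(k) = k + (2 + (k + k) + (k + k)²) = k + (2 + 2*k + (2*k)²) = k + (2 + 2*k + 4*k²) = 2 + 3*k + 4*k²)
P(C) = -C (P(C) = C*(-1) + 0 = -C + 0 = -C)
(-144 + P(l(3)))*(-137) = (-144 - (2 + 3*3 + 4*3²))*(-137) = (-144 - (2 + 9 + 4*9))*(-137) = (-144 - (2 + 9 + 36))*(-137) = (-144 - 1*47)*(-137) = (-144 - 47)*(-137) = -191*(-137) = 26167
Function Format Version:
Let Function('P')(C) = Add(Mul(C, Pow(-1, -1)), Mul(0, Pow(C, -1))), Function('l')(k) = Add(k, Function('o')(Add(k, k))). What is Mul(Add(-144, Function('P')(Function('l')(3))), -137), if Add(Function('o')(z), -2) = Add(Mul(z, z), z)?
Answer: 26167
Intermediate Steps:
Function('o')(z) = Add(2, z, Pow(z, 2)) (Function('o')(z) = Add(2, Add(Mul(z, z), z)) = Add(2, Add(Pow(z, 2), z)) = Add(2, Add(z, Pow(z, 2))) = Add(2, z, Pow(z, 2)))
Function('l')(k) = Add(2, Mul(3, k), Mul(4, Pow(k, 2))) (Function('l')(k) = Add(k, Add(2, Add(k, k), Pow(Add(k, k), 2))) = Add(k, Add(2, Mul(2, k), Pow(Mul(2, k), 2))) = Add(k, Add(2, Mul(2, k), Mul(4, Pow(k, 2)))) = Add(2, Mul(3, k), Mul(4, Pow(k, 2))))
Function('P')(C) = Mul(-1, C) (Function('P')(C) = Add(Mul(C, -1), 0) = Add(Mul(-1, C), 0) = Mul(-1, C))
Mul(Add(-144, Function('P')(Function('l')(3))), -137) = Mul(Add(-144, Mul(-1, Add(2, Mul(3, 3), Mul(4, Pow(3, 2))))), -137) = Mul(Add(-144, Mul(-1, Add(2, 9, Mul(4, 9)))), -137) = Mul(Add(-144, Mul(-1, Add(2, 9, 36))), -137) = Mul(Add(-144, Mul(-1, 47)), -137) = Mul(Add(-144, -47), -137) = Mul(-191, -137) = 26167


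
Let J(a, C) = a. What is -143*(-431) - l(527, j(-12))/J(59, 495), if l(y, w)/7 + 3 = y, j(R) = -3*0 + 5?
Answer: 3632679/59 ≈ 61571.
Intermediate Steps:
j(R) = 5 (j(R) = 0 + 5 = 5)
l(y, w) = -21 + 7*y
-143*(-431) - l(527, j(-12))/J(59, 495) = -143*(-431) - (-21 + 7*527)/59 = 61633 - (-21 + 3689)/59 = 61633 - 3668/59 = 3632679/59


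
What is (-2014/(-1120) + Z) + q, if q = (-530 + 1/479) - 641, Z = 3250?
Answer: 558153873/268240 ≈ 2080.8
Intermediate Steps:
q = -560908/479 (q = (-530 + 1/479) - 641 = -253869/479 - 641 = -560908/479 ≈ -1171.0)
(-2014/(-1120) + Z) + q = (-2014/(-1120) + 3250) - 560908/479 = (-2014*(-1/1120) + 3250) - 560908/479 = (1007/560 + 3250) - 560908/479 = 1821007/560 - 560908/479 = 558153873/268240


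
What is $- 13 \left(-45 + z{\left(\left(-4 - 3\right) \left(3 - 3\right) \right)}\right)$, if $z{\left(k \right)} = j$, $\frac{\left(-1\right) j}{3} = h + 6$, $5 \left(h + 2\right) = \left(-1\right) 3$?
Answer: $\frac{3588}{5} \approx 717.6$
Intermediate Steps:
$h = - \frac{13}{5}$ ($h = -2 + \frac{\left(-1\right) 3}{5} = -2 + \frac{1}{5} \left(-3\right) = -2 - \frac{3}{5} = - \frac{13}{5} \approx -2.6$)
$j = - \frac{51}{5}$ ($j = - 3 \left(- \frac{13}{5} + 6\right) = \left(-3\right) \frac{17}{5} = - \frac{51}{5} \approx -10.2$)
$z{\left(k \right)} = - \frac{51}{5}$
$- 13 \left(-45 + z{\left(\left(-4 - 3\right) \left(3 - 3\right) \right)}\right) = - 13 \left(-45 - \frac{51}{5}\right) = \left(-13\right) \left(- \frac{276}{5}\right) = \frac{3588}{5}$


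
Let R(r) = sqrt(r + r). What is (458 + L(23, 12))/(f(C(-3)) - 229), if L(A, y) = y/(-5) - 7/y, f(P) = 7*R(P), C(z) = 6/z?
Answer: -6251929/3158220 - 191107*I/1579110 ≈ -1.9796 - 0.12102*I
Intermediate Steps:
R(r) = sqrt(2)*sqrt(r) (R(r) = sqrt(2*r) = sqrt(2)*sqrt(r))
f(P) = 7*sqrt(2)*sqrt(P) (f(P) = 7*(sqrt(2)*sqrt(P)) = 7*sqrt(2)*sqrt(P))
L(A, y) = -7/y - y/5 (L(A, y) = y*(-1/5) - 7/y = -y/5 - 7/y = -7/y - y/5)
(458 + L(23, 12))/(f(C(-3)) - 229) = (458 + (-7/12 - 1/5*12))/(7*sqrt(2)*sqrt(6/(-3)) - 229) = (458 + (-7*1/12 - 12/5))/(7*sqrt(2)*sqrt(6*(-1/3)) - 229) = (458 + (-7/12 - 12/5))/(7*sqrt(2)*sqrt(-2) - 229) = (458 - 179/60)/(7*sqrt(2)*(I*sqrt(2)) - 229) = 27301/(60*(14*I - 229)) = 27301/(60*(-229 + 14*I)) = 27301*((-229 - 14*I)/52637)/60 = 27301*(-229 - 14*I)/3158220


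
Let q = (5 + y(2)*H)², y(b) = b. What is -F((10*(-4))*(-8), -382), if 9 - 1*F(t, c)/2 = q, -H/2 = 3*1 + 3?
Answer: 704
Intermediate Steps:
H = -12 (H = -2*(3*1 + 3) = -2*(3 + 3) = -2*6 = -12)
q = 361 (q = (5 + 2*(-12))² = (5 - 24)² = (-19)² = 361)
F(t, c) = -704 (F(t, c) = 18 - 2*361 = 18 - 722 = -704)
-F((10*(-4))*(-8), -382) = -1*(-704) = 704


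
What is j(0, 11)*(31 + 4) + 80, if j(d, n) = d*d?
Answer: 80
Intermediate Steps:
j(d, n) = d²
j(0, 11)*(31 + 4) + 80 = 0²*(31 + 4) + 80 = 0*35 + 80 = 0 + 80 = 80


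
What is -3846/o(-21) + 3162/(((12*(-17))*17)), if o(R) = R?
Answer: 43371/238 ≈ 182.23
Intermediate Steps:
-3846/o(-21) + 3162/(((12*(-17))*17)) = -3846/(-21) + 3162/(((12*(-17))*17)) = -3846*(-1/21) + 3162/((-204*17)) = 1282/7 + 3162/(-3468) = 1282/7 + 3162*(-1/3468) = 1282/7 - 31/34 = 43371/238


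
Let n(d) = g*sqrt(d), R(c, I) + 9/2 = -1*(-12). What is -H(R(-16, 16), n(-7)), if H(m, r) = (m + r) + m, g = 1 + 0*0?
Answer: -15 - I*sqrt(7) ≈ -15.0 - 2.6458*I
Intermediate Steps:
R(c, I) = 15/2 (R(c, I) = -9/2 - 1*(-12) = -9/2 + 12 = 15/2)
g = 1 (g = 1 + 0 = 1)
n(d) = sqrt(d) (n(d) = 1*sqrt(d) = sqrt(d))
H(m, r) = r + 2*m
-H(R(-16, 16), n(-7)) = -(sqrt(-7) + 2*(15/2)) = -(I*sqrt(7) + 15) = -(15 + I*sqrt(7)) = -15 - I*sqrt(7)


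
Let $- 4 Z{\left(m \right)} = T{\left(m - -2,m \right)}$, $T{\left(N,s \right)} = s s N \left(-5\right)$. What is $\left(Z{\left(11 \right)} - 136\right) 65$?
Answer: $\frac{475865}{4} \approx 1.1897 \cdot 10^{5}$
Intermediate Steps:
$T{\left(N,s \right)} = - 5 N s^{2}$ ($T{\left(N,s \right)} = s^{2} N \left(-5\right) = N s^{2} \left(-5\right) = - 5 N s^{2}$)
$Z{\left(m \right)} = \frac{5 m^{2} \left(2 + m\right)}{4}$ ($Z{\left(m \right)} = - \frac{\left(-5\right) \left(m - -2\right) m^{2}}{4} = - \frac{\left(-5\right) \left(m + 2\right) m^{2}}{4} = - \frac{\left(-5\right) \left(2 + m\right) m^{2}}{4} = - \frac{\left(-5\right) m^{2} \left(2 + m\right)}{4} = \frac{5 m^{2} \left(2 + m\right)}{4}$)
$\left(Z{\left(11 \right)} - 136\right) 65 = \left(\frac{5 \cdot 11^{2} \left(2 + 11\right)}{4} - 136\right) 65 = \left(\frac{5}{4} \cdot 121 \cdot 13 - 136\right) 65 = \left(\frac{7865}{4} - 136\right) 65 = \frac{7321}{4} \cdot 65 = \frac{475865}{4}$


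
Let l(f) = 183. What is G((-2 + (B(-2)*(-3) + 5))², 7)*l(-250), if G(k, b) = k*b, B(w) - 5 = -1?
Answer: 103761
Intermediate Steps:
B(w) = 4 (B(w) = 5 - 1 = 4)
G(k, b) = b*k
G((-2 + (B(-2)*(-3) + 5))², 7)*l(-250) = (7*(-2 + (4*(-3) + 5))²)*183 = (7*(-2 + (-12 + 5))²)*183 = (7*(-2 - 7)²)*183 = (7*(-9)²)*183 = (7*81)*183 = 567*183 = 103761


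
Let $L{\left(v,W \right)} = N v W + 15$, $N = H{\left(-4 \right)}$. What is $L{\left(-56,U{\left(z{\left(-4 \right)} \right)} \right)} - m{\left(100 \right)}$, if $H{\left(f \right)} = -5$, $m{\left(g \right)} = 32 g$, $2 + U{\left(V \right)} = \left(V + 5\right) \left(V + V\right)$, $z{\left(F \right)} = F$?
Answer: $-5985$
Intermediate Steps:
$U{\left(V \right)} = -2 + 2 V \left(5 + V\right)$ ($U{\left(V \right)} = -2 + \left(V + 5\right) \left(V + V\right) = -2 + \left(5 + V\right) 2 V = -2 + 2 V \left(5 + V\right)$)
$N = -5$
$L{\left(v,W \right)} = 15 - 5 W v$ ($L{\left(v,W \right)} = - 5 v W + 15 = - 5 W v + 15 = 15 - 5 W v$)
$L{\left(-56,U{\left(z{\left(-4 \right)} \right)} \right)} - m{\left(100 \right)} = \left(15 - 5 \left(-2 + 2 \left(-4\right)^{2} + 10 \left(-4\right)\right) \left(-56\right)\right) - 32 \cdot 100 = \left(15 - 5 \left(-2 + 2 \cdot 16 - 40\right) \left(-56\right)\right) - 3200 = \left(15 - 5 \left(-2 + 32 - 40\right) \left(-56\right)\right) - 3200 = \left(15 - \left(-50\right) \left(-56\right)\right) - 3200 = \left(15 - 2800\right) - 3200 = -2785 - 3200 = -5985$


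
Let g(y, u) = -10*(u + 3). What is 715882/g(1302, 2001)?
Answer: -357941/10020 ≈ -35.723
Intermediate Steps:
g(y, u) = -30 - 10*u (g(y, u) = -10*(3 + u) = -30 - 10*u)
715882/g(1302, 2001) = 715882/(-30 - 10*2001) = 715882/(-30 - 20010) = 715882/(-20040) = 715882*(-1/20040) = -357941/10020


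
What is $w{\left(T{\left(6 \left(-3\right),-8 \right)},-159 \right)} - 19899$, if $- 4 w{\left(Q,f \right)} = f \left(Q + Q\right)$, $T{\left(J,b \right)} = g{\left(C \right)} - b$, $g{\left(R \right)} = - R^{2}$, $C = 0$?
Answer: $-19263$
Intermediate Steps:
$T{\left(J,b \right)} = - b$ ($T{\left(J,b \right)} = - 0^{2} - b = \left(-1\right) 0 - b = 0 - b = - b$)
$w{\left(Q,f \right)} = - \frac{Q f}{2}$ ($w{\left(Q,f \right)} = - \frac{f \left(Q + Q\right)}{4} = - \frac{f 2 Q}{4} = - \frac{2 Q f}{4} = - \frac{Q f}{2}$)
$w{\left(T{\left(6 \left(-3\right),-8 \right)},-159 \right)} - 19899 = \left(- \frac{1}{2}\right) \left(\left(-1\right) \left(-8\right)\right) \left(-159\right) - 19899 = \left(- \frac{1}{2}\right) 8 \left(-159\right) - 19899 = 636 - 19899 = -19263$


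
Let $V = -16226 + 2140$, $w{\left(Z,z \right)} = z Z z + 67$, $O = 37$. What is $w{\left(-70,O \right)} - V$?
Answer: $-81677$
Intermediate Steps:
$w{\left(Z,z \right)} = 67 + Z z^{2}$ ($w{\left(Z,z \right)} = Z z z + 67 = Z z^{2} + 67 = 67 + Z z^{2}$)
$V = -14086$
$w{\left(-70,O \right)} - V = \left(67 - 70 \cdot 37^{2}\right) - -14086 = \left(67 - 95830\right) + 14086 = -95763 + 14086 = -81677$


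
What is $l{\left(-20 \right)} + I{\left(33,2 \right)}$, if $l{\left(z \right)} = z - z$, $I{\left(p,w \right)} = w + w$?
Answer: $4$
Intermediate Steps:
$I{\left(p,w \right)} = 2 w$
$l{\left(z \right)} = 0$
$l{\left(-20 \right)} + I{\left(33,2 \right)} = 0 + 2 \cdot 2 = 0 + 4 = 4$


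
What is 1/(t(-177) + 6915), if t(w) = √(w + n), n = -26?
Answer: 6915/47817428 - I*√203/47817428 ≈ 0.00014461 - 2.9796e-7*I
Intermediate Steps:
t(w) = √(-26 + w) (t(w) = √(w - 26) = √(-26 + w))
1/(t(-177) + 6915) = 1/(√(-26 - 177) + 6915) = 1/(√(-203) + 6915) = 1/(I*√203 + 6915) = 1/(6915 + I*√203)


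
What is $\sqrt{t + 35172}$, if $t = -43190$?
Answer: $i \sqrt{8018} \approx 89.543 i$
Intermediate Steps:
$\sqrt{t + 35172} = \sqrt{-43190 + 35172} = \sqrt{-8018} = i \sqrt{8018}$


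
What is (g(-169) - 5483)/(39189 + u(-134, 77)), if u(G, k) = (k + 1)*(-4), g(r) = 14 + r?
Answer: -5638/38877 ≈ -0.14502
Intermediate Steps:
u(G, k) = -4 - 4*k (u(G, k) = (1 + k)*(-4) = -4 - 4*k)
(g(-169) - 5483)/(39189 + u(-134, 77)) = ((14 - 169) - 5483)/(39189 + (-4 - 4*77)) = (-155 - 5483)/(39189 + (-4 - 308)) = -5638/(39189 - 312) = -5638/38877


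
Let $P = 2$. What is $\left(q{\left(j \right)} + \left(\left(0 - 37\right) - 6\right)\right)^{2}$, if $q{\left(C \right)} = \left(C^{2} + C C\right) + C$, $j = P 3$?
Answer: $1225$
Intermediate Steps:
$j = 6$ ($j = 2 \cdot 3 = 6$)
$q{\left(C \right)} = C + 2 C^{2}$ ($q{\left(C \right)} = \left(C^{2} + C^{2}\right) + C = 2 C^{2} + C = C + 2 C^{2}$)
$\left(q{\left(j \right)} + \left(\left(0 - 37\right) - 6\right)\right)^{2} = \left(6 \left(1 + 2 \cdot 6\right) + \left(\left(0 - 37\right) - 6\right)\right)^{2} = \left(6 \left(1 + 12\right) - 43\right)^{2} = \left(6 \cdot 13 - 43\right)^{2} = \left(78 - 43\right)^{2} = 35^{2} = 1225$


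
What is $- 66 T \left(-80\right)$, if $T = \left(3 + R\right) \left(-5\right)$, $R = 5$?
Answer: $-211200$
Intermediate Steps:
$T = -40$ ($T = \left(3 + 5\right) \left(-5\right) = 8 \left(-5\right) = -40$)
$- 66 T \left(-80\right) = \left(-66\right) \left(-40\right) \left(-80\right) = 2640 \left(-80\right) = -211200$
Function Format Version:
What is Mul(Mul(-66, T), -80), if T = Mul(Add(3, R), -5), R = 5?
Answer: -211200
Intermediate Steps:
T = -40 (T = Mul(Add(3, 5), -5) = Mul(8, -5) = -40)
Mul(Mul(-66, T), -80) = Mul(Mul(-66, -40), -80) = Mul(2640, -80) = -211200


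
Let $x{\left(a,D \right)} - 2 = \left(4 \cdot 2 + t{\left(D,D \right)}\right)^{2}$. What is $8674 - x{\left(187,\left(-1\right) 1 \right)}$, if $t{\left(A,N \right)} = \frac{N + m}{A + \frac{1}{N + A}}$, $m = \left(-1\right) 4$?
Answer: $\frac{76892}{9} \approx 8543.6$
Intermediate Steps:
$m = -4$
$t{\left(A,N \right)} = \frac{-4 + N}{A + \frac{1}{A + N}}$ ($t{\left(A,N \right)} = \frac{N - 4}{A + \frac{1}{N + A}} = \frac{-4 + N}{A + \frac{1}{A + N}}$)
$x{\left(a,D \right)} = 2 + \left(8 + \frac{- 8 D + 2 D^{2}}{1 + 2 D^{2}}\right)^{2}$ ($x{\left(a,D \right)} = 2 + \left(4 \cdot 2 + \frac{D^{2} - 4 D - 4 D + D D}{1 + D^{2} + D D}\right)^{2} = 2 + \left(8 + \frac{D^{2} - 4 D - 4 D + D^{2}}{1 + D^{2} + D^{2}}\right)^{2} = 2 + \left(8 + \frac{- 8 D + 2 D^{2}}{1 + 2 D^{2}}\right)^{2}$)
$8674 - x{\left(187,\left(-1\right) 1 \right)} = 8674 - \left(2 + \frac{4 \left(4 - 4 \left(\left(-1\right) 1\right) + 9 \left(\left(-1\right) 1\right)^{2}\right)^{2}}{\left(1 + 2 \left(\left(-1\right) 1\right)^{2}\right)^{2}}\right) = 8674 - \left(2 + \frac{4 \left(4 - -4 + 9 \left(-1\right)^{2}\right)^{2}}{\left(1 + 2 \left(-1\right)^{2}\right)^{2}}\right) = 8674 - \left(2 + \frac{4 \left(4 + 4 + 9 \cdot 1\right)^{2}}{\left(1 + 2 \cdot 1\right)^{2}}\right) = 8674 - \left(2 + \frac{4 \left(4 + 4 + 9\right)^{2}}{\left(1 + 2\right)^{2}}\right) = 8674 - \left(2 + \frac{4 \cdot 17^{2}}{9}\right) = 8674 - \left(2 + 4 \cdot \frac{1}{9} \cdot 289\right) = 8674 - \left(2 + \frac{1156}{9}\right) = 8674 - \frac{1174}{9} = \frac{76892}{9}$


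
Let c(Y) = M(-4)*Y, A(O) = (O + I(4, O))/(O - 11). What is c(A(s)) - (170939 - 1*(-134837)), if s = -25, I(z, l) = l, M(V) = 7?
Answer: -5503793/18 ≈ -3.0577e+5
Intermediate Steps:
A(O) = 2*O/(-11 + O) (A(O) = (O + O)/(O - 11) = (2*O)/(-11 + O) = 2*O/(-11 + O))
c(Y) = 7*Y
c(A(s)) - (170939 - 1*(-134837)) = 7*(2*(-25)/(-11 - 25)) - (170939 - 1*(-134837)) = 7*(2*(-25)/(-36)) - (170939 + 134837) = 7*(2*(-25)*(-1/36)) - 1*305776 = 7*(25/18) - 305776 = 175/18 - 305776 = -5503793/18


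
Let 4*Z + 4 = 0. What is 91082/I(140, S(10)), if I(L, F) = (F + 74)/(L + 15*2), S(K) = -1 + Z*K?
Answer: 15483940/63 ≈ 2.4578e+5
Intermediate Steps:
Z = -1 (Z = -1 + (¼)*0 = -1 + 0 = -1)
S(K) = -1 - K
I(L, F) = (74 + F)/(30 + L) (I(L, F) = (74 + F)/(L + 30) = (74 + F)/(30 + L))
91082/I(140, S(10)) = 91082/(((74 + (-1 - 1*10))/(30 + 140))) = 91082/(((74 + (-1 - 10))/170)) = 91082/(((74 - 11)/170)) = 91082/(((1/170)*63)) = 91082/(63/170) = 91082*(170/63) = 15483940/63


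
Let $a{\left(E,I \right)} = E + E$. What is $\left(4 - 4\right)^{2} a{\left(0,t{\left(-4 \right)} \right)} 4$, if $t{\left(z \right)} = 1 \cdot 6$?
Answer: $0$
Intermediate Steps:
$t{\left(z \right)} = 6$
$a{\left(E,I \right)} = 2 E$
$\left(4 - 4\right)^{2} a{\left(0,t{\left(-4 \right)} \right)} 4 = \left(4 - 4\right)^{2} \cdot 2 \cdot 0 \cdot 4 = 0^{2} \cdot 0 \cdot 4 = 0 \cdot 0 \cdot 4 = 0 \cdot 4 = 0$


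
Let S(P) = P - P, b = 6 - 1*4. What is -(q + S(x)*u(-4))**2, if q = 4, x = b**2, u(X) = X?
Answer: -16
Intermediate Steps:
b = 2 (b = 6 - 4 = 2)
x = 4 (x = 2**2 = 4)
S(P) = 0
-(q + S(x)*u(-4))**2 = -(4 + 0*(-4))**2 = -(4 + 0)**2 = -1*4**2 = -1*16 = -16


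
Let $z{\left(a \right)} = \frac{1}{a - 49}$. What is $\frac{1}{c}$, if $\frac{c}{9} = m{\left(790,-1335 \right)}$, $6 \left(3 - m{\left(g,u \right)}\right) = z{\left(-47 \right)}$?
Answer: $\frac{64}{1729} \approx 0.037016$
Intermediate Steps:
$z{\left(a \right)} = \frac{1}{-49 + a}$
$m{\left(g,u \right)} = \frac{1729}{576}$ ($m{\left(g,u \right)} = 3 - \frac{1}{6 \left(-49 - 47\right)} = 3 - \frac{1}{6 \left(-96\right)} = 3 - - \frac{1}{576} = 3 + \frac{1}{576} = \frac{1729}{576}$)
$c = \frac{1729}{64}$ ($c = 9 \cdot \frac{1729}{576} = \frac{1729}{64} \approx 27.016$)
$\frac{1}{c} = \frac{1}{\frac{1729}{64}} = \frac{64}{1729}$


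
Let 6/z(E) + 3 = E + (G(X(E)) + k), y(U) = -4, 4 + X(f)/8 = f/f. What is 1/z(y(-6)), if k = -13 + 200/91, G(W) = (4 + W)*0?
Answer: -270/91 ≈ -2.9670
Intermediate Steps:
X(f) = -24 (X(f) = -32 + 8*(f/f) = -32 + 8*1 = -32 + 8 = -24)
G(W) = 0
k = -983/91 (k = -13 + 200*(1/91) = -13 + 200/91 = -983/91 ≈ -10.802)
z(E) = 6/(-1256/91 + E) (z(E) = 6/(-3 + (E + (0 - 983/91))) = 6/(-3 + (E - 983/91)) = 6/(-3 + (-983/91 + E)) = 6/(-1256/91 + E))
1/z(y(-6)) = 1/(546/(-1256 + 91*(-4))) = 1/(546/(-1256 - 364)) = 1/(546/(-1620)) = 1/(546*(-1/1620)) = 1/(-91/270) = -270/91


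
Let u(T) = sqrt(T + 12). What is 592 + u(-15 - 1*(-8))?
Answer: 592 + sqrt(5) ≈ 594.24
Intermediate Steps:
u(T) = sqrt(12 + T)
592 + u(-15 - 1*(-8)) = 592 + sqrt(12 + (-15 - 1*(-8))) = 592 + sqrt(12 + (-15 + 8)) = 592 + sqrt(12 - 7) = 592 + sqrt(5)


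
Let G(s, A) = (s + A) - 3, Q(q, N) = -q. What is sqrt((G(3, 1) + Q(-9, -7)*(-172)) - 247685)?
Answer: 4*I*sqrt(15577) ≈ 499.23*I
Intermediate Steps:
G(s, A) = -3 + A + s (G(s, A) = (A + s) - 3 = -3 + A + s)
sqrt((G(3, 1) + Q(-9, -7)*(-172)) - 247685) = sqrt(((-3 + 1 + 3) - 1*(-9)*(-172)) - 247685) = sqrt((1 + 9*(-172)) - 247685) = sqrt((1 - 1548) - 247685) = sqrt(-1547 - 247685) = sqrt(-249232) = 4*I*sqrt(15577)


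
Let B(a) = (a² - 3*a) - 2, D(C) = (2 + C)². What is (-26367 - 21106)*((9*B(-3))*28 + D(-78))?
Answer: -465615184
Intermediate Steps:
B(a) = -2 + a² - 3*a
(-26367 - 21106)*((9*B(-3))*28 + D(-78)) = (-26367 - 21106)*((9*(-2 + (-3)² - 3*(-3)))*28 + (2 - 78)²) = -47473*((9*(-2 + 9 + 9))*28 + (-76)²) = -47473*((9*16)*28 + 5776) = -47473*(144*28 + 5776) = -47473*(4032 + 5776) = -47473*9808 = -465615184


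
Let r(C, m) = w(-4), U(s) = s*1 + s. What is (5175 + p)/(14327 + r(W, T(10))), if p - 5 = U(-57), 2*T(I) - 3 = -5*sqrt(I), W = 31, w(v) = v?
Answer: 5066/14323 ≈ 0.35370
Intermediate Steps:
U(s) = 2*s (U(s) = s + s = 2*s)
T(I) = 3/2 - 5*sqrt(I)/2 (T(I) = 3/2 + (-5*sqrt(I))/2 = 3/2 - 5*sqrt(I)/2)
p = -109 (p = 5 + 2*(-57) = 5 - 114 = -109)
r(C, m) = -4
(5175 + p)/(14327 + r(W, T(10))) = (5175 - 109)/(14327 - 4) = 5066/14323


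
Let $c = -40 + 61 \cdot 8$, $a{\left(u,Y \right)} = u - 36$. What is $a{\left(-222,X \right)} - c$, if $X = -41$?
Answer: $-706$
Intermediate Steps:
$a{\left(u,Y \right)} = -36 + u$
$c = 448$ ($c = -40 + 488 = 448$)
$a{\left(-222,X \right)} - c = \left(-36 - 222\right) - 448 = -258 - 448 = -706$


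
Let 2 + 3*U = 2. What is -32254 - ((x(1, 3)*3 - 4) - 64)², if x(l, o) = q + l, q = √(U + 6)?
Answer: -36533 + 390*√6 ≈ -35578.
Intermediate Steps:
U = 0 (U = -⅔ + (⅓)*2 = -⅔ + ⅔ = 0)
q = √6 (q = √(0 + 6) = √6 ≈ 2.4495)
x(l, o) = l + √6 (x(l, o) = √6 + l = l + √6)
-32254 - ((x(1, 3)*3 - 4) - 64)² = -32254 - (((1 + √6)*3 - 4) - 64)² = -32254 - (((3 + 3*√6) - 4) - 64)² = -32254 - ((-1 + 3*√6) - 64)² = -32254 - (-65 + 3*√6)²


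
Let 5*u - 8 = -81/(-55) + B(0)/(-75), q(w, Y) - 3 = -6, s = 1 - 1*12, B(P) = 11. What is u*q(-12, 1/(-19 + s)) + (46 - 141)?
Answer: -138319/1375 ≈ -100.60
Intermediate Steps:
s = -11 (s = 1 - 12 = -11)
q(w, Y) = -3 (q(w, Y) = 3 - 6 = -3)
u = 7694/4125 (u = 8/5 + (-81/(-55) + 11/(-75))/5 = 8/5 + (-81*(-1/55) + 11*(-1/75))/5 = 8/5 + (81/55 - 11/75)/5 = 8/5 + (⅕)*(1094/825) = 8/5 + 1094/4125 = 7694/4125 ≈ 1.8652)
u*q(-12, 1/(-19 + s)) + (46 - 141) = (7694/4125)*(-3) + (46 - 141) = -7694/1375 - 95 = -138319/1375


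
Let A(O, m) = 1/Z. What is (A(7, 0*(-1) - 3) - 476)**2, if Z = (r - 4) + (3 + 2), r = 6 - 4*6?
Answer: 65496649/289 ≈ 2.2663e+5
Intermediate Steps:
r = -18 (r = 6 - 24 = -18)
Z = -17 (Z = (-18 - 4) + (3 + 2) = -22 + 5 = -17)
A(O, m) = -1/17 (A(O, m) = 1/(-17) = -1/17)
(A(7, 0*(-1) - 3) - 476)**2 = (-1/17 - 476)**2 = (-8093/17)**2 = 65496649/289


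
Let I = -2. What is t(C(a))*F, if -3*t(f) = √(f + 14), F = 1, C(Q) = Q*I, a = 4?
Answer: -√6/3 ≈ -0.81650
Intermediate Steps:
C(Q) = -2*Q (C(Q) = Q*(-2) = -2*Q)
t(f) = -√(14 + f)/3 (t(f) = -√(f + 14)/3 = -√(14 + f)/3)
t(C(a))*F = -√(14 - 2*4)/3*1 = -√(14 - 8)/3*1 = -√6/3*1 = -√6/3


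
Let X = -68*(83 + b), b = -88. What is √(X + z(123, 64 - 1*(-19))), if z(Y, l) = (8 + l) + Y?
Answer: √554 ≈ 23.537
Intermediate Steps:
X = 340 (X = -68*(83 - 88) = -68*(-5) = 340)
z(Y, l) = 8 + Y + l
√(X + z(123, 64 - 1*(-19))) = √(340 + (8 + 123 + (64 - 1*(-19)))) = √(340 + (8 + 123 + (64 + 19))) = √(340 + (8 + 123 + 83)) = √(340 + 214) = √554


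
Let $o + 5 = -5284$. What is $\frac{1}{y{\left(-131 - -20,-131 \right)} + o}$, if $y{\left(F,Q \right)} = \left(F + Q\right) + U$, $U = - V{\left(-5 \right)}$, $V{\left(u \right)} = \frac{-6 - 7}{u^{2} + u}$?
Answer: $- \frac{20}{110607} \approx -0.00018082$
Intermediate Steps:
$o = -5289$ ($o = -5 - 5284 = -5289$)
$V{\left(u \right)} = - \frac{13}{u + u^{2}}$
$U = \frac{13}{20}$ ($U = - \frac{-13}{\left(-5\right) \left(1 - 5\right)} = - \frac{\left(-13\right) \left(-1\right)}{5 \left(-4\right)} = - \frac{\left(-13\right) \left(-1\right) \left(-1\right)}{5 \cdot 4} = \left(-1\right) \left(- \frac{13}{20}\right) = \frac{13}{20} \approx 0.65$)
$y{\left(F,Q \right)} = \frac{13}{20} + F + Q$ ($y{\left(F,Q \right)} = \left(F + Q\right) + \frac{13}{20} = \frac{13}{20} + F + Q$)
$\frac{1}{y{\left(-131 - -20,-131 \right)} + o} = \frac{1}{\left(\frac{13}{20} - 111 - 131\right) - 5289} = \frac{1}{- \frac{4827}{20} - 5289} = \frac{1}{- \frac{110607}{20}} = - \frac{20}{110607}$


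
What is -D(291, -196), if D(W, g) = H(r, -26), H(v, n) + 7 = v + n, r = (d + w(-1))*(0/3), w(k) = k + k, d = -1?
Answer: 33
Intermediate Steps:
w(k) = 2*k
r = 0 (r = (-1 + 2*(-1))*(0/3) = (-1 - 2)*(0*(⅓)) = -3*0 = 0)
H(v, n) = -7 + n + v (H(v, n) = -7 + (v + n) = -7 + (n + v) = -7 + n + v)
D(W, g) = -33 (D(W, g) = -7 - 26 + 0 = -33)
-D(291, -196) = -1*(-33) = 33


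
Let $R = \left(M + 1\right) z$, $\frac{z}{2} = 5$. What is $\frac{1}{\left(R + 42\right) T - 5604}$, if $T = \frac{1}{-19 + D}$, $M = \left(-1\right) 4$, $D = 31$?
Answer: $- \frac{1}{5603} \approx -0.00017848$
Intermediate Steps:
$z = 10$ ($z = 2 \cdot 5 = 10$)
$M = -4$
$T = \frac{1}{12}$ ($T = \frac{1}{-19 + 31} = \frac{1}{12} \approx 0.083333$)
$R = -30$ ($R = \left(-4 + 1\right) 10 = \left(-3\right) 10 = -30$)
$\frac{1}{\left(R + 42\right) T - 5604} = \frac{1}{\left(-30 + 42\right) \frac{1}{12} - 5604} = \frac{1}{12 \cdot \frac{1}{12} - 5604} = \frac{1}{1 - 5604} = \frac{1}{-5603} = - \frac{1}{5603}$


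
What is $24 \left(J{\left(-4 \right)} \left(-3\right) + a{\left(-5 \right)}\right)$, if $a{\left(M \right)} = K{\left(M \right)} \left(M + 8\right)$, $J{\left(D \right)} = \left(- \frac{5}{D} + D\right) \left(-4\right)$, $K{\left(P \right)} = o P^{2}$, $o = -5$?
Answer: $-9792$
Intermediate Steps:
$K{\left(P \right)} = - 5 P^{2}$
$J{\left(D \right)} = - 4 D + \frac{20}{D}$ ($J{\left(D \right)} = \left(D - \frac{5}{D}\right) \left(-4\right) = - 4 D + \frac{20}{D}$)
$a{\left(M \right)} = - 5 M^{2} \left(8 + M\right)$ ($a{\left(M \right)} = - 5 M^{2} \left(M + 8\right) = - 5 M^{2} \left(8 + M\right)$)
$24 \left(J{\left(-4 \right)} \left(-3\right) + a{\left(-5 \right)}\right) = 24 \left(\left(\left(-4\right) \left(-4\right) + \frac{20}{-4}\right) \left(-3\right) + 5 \left(-5\right)^{2} \left(-8 - -5\right)\right) = 24 \left(\left(16 + 20 \left(- \frac{1}{4}\right)\right) \left(-3\right) + 5 \cdot 25 \left(-8 + 5\right)\right) = 24 \left(\left(16 - 5\right) \left(-3\right) + 5 \cdot 25 \left(-3\right)\right) = 24 \left(11 \left(-3\right) - 375\right) = 24 \left(-33 - 375\right) = 24 \left(-408\right) = -9792$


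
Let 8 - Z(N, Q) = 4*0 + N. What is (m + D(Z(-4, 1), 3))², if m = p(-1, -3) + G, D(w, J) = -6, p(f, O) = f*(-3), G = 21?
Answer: 324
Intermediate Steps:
Z(N, Q) = 8 - N (Z(N, Q) = 8 - (4*0 + N) = 8 - (0 + N) = 8 - N)
p(f, O) = -3*f
m = 24 (m = -3*(-1) + 21 = 3 + 21 = 24)
(m + D(Z(-4, 1), 3))² = (24 - 6)² = 18² = 324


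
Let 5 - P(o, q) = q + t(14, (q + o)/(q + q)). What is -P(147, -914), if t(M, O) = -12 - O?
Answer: -1702635/1828 ≈ -931.42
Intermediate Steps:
P(o, q) = 17 - q + (o + q)/(2*q) (P(o, q) = 5 - (q + (-12 - (q + o)/(q + q))) = 5 - (q + (-12 - (o + q)/(2*q))) = 5 - (-12 + q - (o + q)/(2*q)) = 5 + (12 - q + (o + q)/(2*q)) = 17 - q + (o + q)/(2*q))
-P(147, -914) = -(35/2 - 1*(-914) + (1/2)*147/(-914)) = -(35/2 + 914 + (1/2)*147*(-1/914)) = -(35/2 + 914 - 147/1828) = -1*1702635/1828 = -1702635/1828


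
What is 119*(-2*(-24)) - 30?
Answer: 5682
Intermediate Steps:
119*(-2*(-24)) - 30 = 119*48 - 30 = 5712 - 30 = 5682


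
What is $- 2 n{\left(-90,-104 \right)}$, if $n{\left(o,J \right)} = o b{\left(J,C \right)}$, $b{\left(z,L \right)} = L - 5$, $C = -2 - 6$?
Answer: $-2340$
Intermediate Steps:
$C = -8$ ($C = -2 - 6 = -8$)
$b{\left(z,L \right)} = -5 + L$
$n{\left(o,J \right)} = - 13 o$ ($n{\left(o,J \right)} = o \left(-5 - 8\right) = o \left(-13\right) = - 13 o$)
$- 2 n{\left(-90,-104 \right)} = - 2 \left(\left(-13\right) \left(-90\right)\right) = \left(-2\right) 1170 = -2340$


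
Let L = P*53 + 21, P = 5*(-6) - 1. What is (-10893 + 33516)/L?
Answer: -22623/1622 ≈ -13.948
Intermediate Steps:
P = -31 (P = -30 - 1 = -31)
L = -1622 (L = -31*53 + 21 = -1643 + 21 = -1622)
(-10893 + 33516)/L = (-10893 + 33516)/(-1622) = 22623*(-1/1622) = -22623/1622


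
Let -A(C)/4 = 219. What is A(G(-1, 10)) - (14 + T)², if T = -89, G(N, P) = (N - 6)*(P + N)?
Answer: -6501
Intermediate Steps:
G(N, P) = (-6 + N)*(N + P)
A(C) = -876 (A(C) = -4*219 = -876)
A(G(-1, 10)) - (14 + T)² = -876 - (14 - 89)² = -876 - 1*(-75)² = -876 - 1*5625 = -876 - 5625 = -6501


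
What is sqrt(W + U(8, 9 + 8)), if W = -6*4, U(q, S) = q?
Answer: 4*I ≈ 4.0*I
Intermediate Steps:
W = -24
sqrt(W + U(8, 9 + 8)) = sqrt(-24 + 8) = sqrt(-16) = 4*I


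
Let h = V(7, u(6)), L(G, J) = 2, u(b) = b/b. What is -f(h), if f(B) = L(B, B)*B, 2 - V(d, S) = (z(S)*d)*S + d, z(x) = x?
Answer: 24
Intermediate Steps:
u(b) = 1
V(d, S) = 2 - d - d*S² (V(d, S) = 2 - ((S*d)*S + d) = 2 - (d*S² + d) = 2 - (d + d*S²) = 2 + (-d - d*S²) = 2 - d - d*S²)
h = -12 (h = 2 - 1*7 - 1*7*1² = 2 - 7 - 1*7*1 = 2 - 7 - 7 = -12)
f(B) = 2*B
-f(h) = -2*(-12) = -1*(-24) = 24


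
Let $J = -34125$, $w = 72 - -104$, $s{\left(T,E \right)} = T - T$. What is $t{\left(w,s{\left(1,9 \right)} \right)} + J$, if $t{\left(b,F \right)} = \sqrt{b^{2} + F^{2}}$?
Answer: $-33949$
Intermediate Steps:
$s{\left(T,E \right)} = 0$
$w = 176$ ($w = 72 + 104 = 176$)
$t{\left(b,F \right)} = \sqrt{F^{2} + b^{2}}$
$t{\left(w,s{\left(1,9 \right)} \right)} + J = \sqrt{0^{2} + 176^{2}} - 34125 = \sqrt{0 + 30976} - 34125 = \sqrt{30976} - 34125 = 176 - 34125 = -33949$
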